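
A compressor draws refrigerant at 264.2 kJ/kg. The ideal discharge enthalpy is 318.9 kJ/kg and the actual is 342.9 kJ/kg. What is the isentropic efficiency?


dh_ideal = 318.9 - 264.2 = 54.7 kJ/kg
dh_actual = 342.9 - 264.2 = 78.7 kJ/kg
eta_s = dh_ideal / dh_actual = 54.7 / 78.7
eta_s = 0.695

0.695


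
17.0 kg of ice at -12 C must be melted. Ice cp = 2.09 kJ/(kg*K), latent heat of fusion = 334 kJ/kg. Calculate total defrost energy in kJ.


Sensible heat = cp * dT = 2.09 * 12 = 25.08 kJ/kg
Total per kg = 25.08 + 334 = 359.08 kJ/kg
Q = m * total = 17.0 * 359.08
Q = 6104.4 kJ

6104.4


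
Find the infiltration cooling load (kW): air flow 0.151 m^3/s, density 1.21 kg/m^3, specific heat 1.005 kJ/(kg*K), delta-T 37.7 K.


Q = V_dot * rho * cp * dT
Q = 0.151 * 1.21 * 1.005 * 37.7
Q = 6.923 kW

6.923


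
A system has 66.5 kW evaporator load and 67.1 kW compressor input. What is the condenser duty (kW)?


Q_cond = Q_evap + W
Q_cond = 66.5 + 67.1
Q_cond = 133.6 kW

133.6


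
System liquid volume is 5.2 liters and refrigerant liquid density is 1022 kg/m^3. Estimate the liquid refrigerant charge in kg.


Charge = V * rho / 1000
Charge = 5.2 * 1022 / 1000
Charge = 5.31 kg

5.31


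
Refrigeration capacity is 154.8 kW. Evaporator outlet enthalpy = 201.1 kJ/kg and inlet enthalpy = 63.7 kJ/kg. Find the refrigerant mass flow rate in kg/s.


dh = 201.1 - 63.7 = 137.4 kJ/kg
m_dot = Q / dh = 154.8 / 137.4 = 1.1266 kg/s

1.1266


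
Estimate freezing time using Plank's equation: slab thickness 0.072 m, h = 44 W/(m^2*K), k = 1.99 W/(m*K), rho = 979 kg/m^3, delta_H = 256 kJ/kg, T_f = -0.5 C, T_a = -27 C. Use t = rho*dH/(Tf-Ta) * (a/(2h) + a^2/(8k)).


dT = -0.5 - (-27) = 26.5 K
term1 = a/(2h) = 0.072/(2*44) = 0.0008181818182
term2 = a^2/(8k) = 0.072^2/(8*1.99) = 0.0003256281407
t = rho*dH*1000/dT * (term1 + term2)
t = 979*256*1000/26.5 * (0.0008181818182 + 0.0003256281407)
t = 10818 s

10818


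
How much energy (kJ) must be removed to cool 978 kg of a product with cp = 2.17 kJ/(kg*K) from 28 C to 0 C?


dT = 28 - (0) = 28 K
Q = m * cp * dT = 978 * 2.17 * 28
Q = 59423 kJ

59423


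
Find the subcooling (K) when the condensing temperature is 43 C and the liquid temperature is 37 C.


Subcooling = T_cond - T_liquid
Subcooling = 43 - 37
Subcooling = 6 K

6


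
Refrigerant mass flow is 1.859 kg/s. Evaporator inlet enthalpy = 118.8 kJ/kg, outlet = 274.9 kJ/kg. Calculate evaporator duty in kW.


dh = 274.9 - 118.8 = 156.1 kJ/kg
Q_evap = m_dot * dh = 1.859 * 156.1
Q_evap = 290.19 kW

290.19


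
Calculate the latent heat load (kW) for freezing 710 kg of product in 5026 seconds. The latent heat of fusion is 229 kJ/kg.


Q_lat = m * h_fg / t
Q_lat = 710 * 229 / 5026
Q_lat = 32.35 kW

32.35


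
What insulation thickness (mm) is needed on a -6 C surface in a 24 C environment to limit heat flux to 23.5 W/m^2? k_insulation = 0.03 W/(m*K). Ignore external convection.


dT = 24 - (-6) = 30 K
thickness = k * dT / q_max * 1000
thickness = 0.03 * 30 / 23.5 * 1000
thickness = 38.3 mm

38.3


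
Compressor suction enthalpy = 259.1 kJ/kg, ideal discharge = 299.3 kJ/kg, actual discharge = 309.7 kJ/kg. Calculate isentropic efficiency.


dh_ideal = 299.3 - 259.1 = 40.2 kJ/kg
dh_actual = 309.7 - 259.1 = 50.6 kJ/kg
eta_s = dh_ideal / dh_actual = 40.2 / 50.6
eta_s = 0.7945

0.7945


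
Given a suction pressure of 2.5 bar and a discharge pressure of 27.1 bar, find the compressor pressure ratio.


PR = P_high / P_low
PR = 27.1 / 2.5
PR = 10.84

10.84


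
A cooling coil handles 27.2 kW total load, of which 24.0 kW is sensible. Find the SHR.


SHR = Q_sensible / Q_total
SHR = 24.0 / 27.2
SHR = 0.882

0.882


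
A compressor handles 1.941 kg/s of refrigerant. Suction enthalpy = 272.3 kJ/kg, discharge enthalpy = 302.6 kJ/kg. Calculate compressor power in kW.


dh = 302.6 - 272.3 = 30.3 kJ/kg
W = m_dot * dh = 1.941 * 30.3 = 58.81 kW

58.81


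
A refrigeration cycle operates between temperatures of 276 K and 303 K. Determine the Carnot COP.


dT = 303 - 276 = 27 K
COP_carnot = T_cold / dT = 276 / 27
COP_carnot = 10.222

10.222


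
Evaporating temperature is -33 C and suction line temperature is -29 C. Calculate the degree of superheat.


Superheat = T_suction - T_evap
Superheat = -29 - (-33)
Superheat = 4 K

4


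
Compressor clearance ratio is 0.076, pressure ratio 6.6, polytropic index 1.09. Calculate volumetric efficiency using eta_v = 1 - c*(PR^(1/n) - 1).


PR^(1/n) = 6.6^(1/1.09) = 5.64774618
eta_v = 1 - 0.076 * (5.64774618 - 1)
eta_v = 0.6468

0.6468


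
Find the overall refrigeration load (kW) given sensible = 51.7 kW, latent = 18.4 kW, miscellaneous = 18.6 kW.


Q_total = Q_s + Q_l + Q_misc
Q_total = 51.7 + 18.4 + 18.6
Q_total = 88.7 kW

88.7


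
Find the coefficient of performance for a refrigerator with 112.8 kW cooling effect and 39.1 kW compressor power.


COP = Q_evap / W
COP = 112.8 / 39.1
COP = 2.885

2.885


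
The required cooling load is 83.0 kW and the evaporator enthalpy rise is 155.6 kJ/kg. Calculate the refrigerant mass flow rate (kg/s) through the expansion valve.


m_dot = Q / dh
m_dot = 83.0 / 155.6
m_dot = 0.5334 kg/s

0.5334


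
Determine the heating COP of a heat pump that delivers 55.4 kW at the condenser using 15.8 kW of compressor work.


COP_hp = Q_cond / W
COP_hp = 55.4 / 15.8
COP_hp = 3.506

3.506


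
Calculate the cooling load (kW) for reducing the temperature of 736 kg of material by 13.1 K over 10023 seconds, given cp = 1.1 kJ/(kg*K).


Q = m * cp * dT / t
Q = 736 * 1.1 * 13.1 / 10023
Q = 1.058 kW

1.058


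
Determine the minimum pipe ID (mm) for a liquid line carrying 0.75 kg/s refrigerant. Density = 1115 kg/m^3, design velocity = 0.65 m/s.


A = m_dot / (rho * v) = 0.75 / (1115 * 0.65) = 0.0010348396 m^2
d = sqrt(4*A/pi) * 1000
d = 36.3 mm

36.3


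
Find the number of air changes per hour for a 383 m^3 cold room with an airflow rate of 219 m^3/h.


ACH = flow / volume
ACH = 219 / 383
ACH = 0.572

0.572


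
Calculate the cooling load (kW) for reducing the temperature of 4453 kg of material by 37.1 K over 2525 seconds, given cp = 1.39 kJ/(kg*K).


Q = m * cp * dT / t
Q = 4453 * 1.39 * 37.1 / 2525
Q = 90.945 kW

90.945


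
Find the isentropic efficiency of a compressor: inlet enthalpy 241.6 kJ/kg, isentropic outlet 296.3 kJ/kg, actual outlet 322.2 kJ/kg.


dh_ideal = 296.3 - 241.6 = 54.7 kJ/kg
dh_actual = 322.2 - 241.6 = 80.6 kJ/kg
eta_s = dh_ideal / dh_actual = 54.7 / 80.6
eta_s = 0.6787

0.6787


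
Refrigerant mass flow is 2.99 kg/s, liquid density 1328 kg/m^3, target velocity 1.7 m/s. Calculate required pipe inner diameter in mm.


A = m_dot / (rho * v) = 2.99 / (1328 * 1.7) = 0.001324415308 m^2
d = sqrt(4*A/pi) * 1000
d = 41.1 mm

41.1


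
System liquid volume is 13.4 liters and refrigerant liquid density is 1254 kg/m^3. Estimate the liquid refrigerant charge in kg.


Charge = V * rho / 1000
Charge = 13.4 * 1254 / 1000
Charge = 16.8 kg

16.8


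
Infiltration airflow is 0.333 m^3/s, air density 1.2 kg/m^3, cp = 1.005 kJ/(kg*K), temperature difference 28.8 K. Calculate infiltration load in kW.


Q = V_dot * rho * cp * dT
Q = 0.333 * 1.2 * 1.005 * 28.8
Q = 11.566 kW

11.566


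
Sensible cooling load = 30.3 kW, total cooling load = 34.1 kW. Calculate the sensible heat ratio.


SHR = Q_sensible / Q_total
SHR = 30.3 / 34.1
SHR = 0.889

0.889


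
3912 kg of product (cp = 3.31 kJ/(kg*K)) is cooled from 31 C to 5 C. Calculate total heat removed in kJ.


dT = 31 - (5) = 26 K
Q = m * cp * dT = 3912 * 3.31 * 26
Q = 336667 kJ

336667


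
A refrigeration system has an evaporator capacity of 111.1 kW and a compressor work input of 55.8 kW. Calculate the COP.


COP = Q_evap / W
COP = 111.1 / 55.8
COP = 1.991

1.991


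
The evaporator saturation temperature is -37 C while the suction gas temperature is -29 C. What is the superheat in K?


Superheat = T_suction - T_evap
Superheat = -29 - (-37)
Superheat = 8 K

8


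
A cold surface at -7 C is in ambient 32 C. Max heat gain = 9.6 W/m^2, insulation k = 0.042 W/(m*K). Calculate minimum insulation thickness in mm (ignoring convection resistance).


dT = 32 - (-7) = 39 K
thickness = k * dT / q_max * 1000
thickness = 0.042 * 39 / 9.6 * 1000
thickness = 170.6 mm

170.6


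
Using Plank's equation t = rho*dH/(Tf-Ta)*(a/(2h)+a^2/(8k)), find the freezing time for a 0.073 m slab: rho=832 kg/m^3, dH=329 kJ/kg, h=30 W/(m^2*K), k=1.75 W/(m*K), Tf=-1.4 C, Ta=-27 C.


dT = -1.4 - (-27) = 25.6 K
term1 = a/(2h) = 0.073/(2*30) = 0.001216666667
term2 = a^2/(8k) = 0.073^2/(8*1.75) = 0.0003806428571
t = rho*dH*1000/dT * (term1 + term2)
t = 832*329*1000/25.6 * (0.001216666667 + 0.0003806428571)
t = 17079 s

17079


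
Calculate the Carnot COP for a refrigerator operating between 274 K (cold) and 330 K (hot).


dT = 330 - 274 = 56 K
COP_carnot = T_cold / dT = 274 / 56
COP_carnot = 4.893

4.893


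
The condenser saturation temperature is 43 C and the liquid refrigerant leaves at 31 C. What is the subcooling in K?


Subcooling = T_cond - T_liquid
Subcooling = 43 - 31
Subcooling = 12 K

12


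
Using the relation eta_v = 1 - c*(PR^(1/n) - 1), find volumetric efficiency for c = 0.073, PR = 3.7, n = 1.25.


PR^(1/n) = 3.7^(1/1.25) = 2.8481403
eta_v = 1 - 0.073 * (2.8481403 - 1)
eta_v = 0.8651

0.8651


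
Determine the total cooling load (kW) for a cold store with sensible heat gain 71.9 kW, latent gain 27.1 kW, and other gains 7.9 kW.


Q_total = Q_s + Q_l + Q_misc
Q_total = 71.9 + 27.1 + 7.9
Q_total = 106.9 kW

106.9


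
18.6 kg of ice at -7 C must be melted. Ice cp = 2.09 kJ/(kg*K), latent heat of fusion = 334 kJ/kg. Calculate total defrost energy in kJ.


Sensible heat = cp * dT = 2.09 * 7 = 14.63 kJ/kg
Total per kg = 14.63 + 334 = 348.63 kJ/kg
Q = m * total = 18.6 * 348.63
Q = 6484.5 kJ

6484.5


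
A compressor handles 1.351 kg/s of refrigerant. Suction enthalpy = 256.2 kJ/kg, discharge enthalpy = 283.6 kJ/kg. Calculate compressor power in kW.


dh = 283.6 - 256.2 = 27.4 kJ/kg
W = m_dot * dh = 1.351 * 27.4 = 37.02 kW

37.02


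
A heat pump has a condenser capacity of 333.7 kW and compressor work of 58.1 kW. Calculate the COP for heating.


COP_hp = Q_cond / W
COP_hp = 333.7 / 58.1
COP_hp = 5.744

5.744


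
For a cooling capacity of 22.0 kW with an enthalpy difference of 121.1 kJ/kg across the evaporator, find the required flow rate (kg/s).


m_dot = Q / dh
m_dot = 22.0 / 121.1
m_dot = 0.1817 kg/s

0.1817


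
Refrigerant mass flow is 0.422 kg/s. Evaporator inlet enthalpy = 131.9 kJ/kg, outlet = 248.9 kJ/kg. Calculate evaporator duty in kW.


dh = 248.9 - 131.9 = 117.0 kJ/kg
Q_evap = m_dot * dh = 0.422 * 117.0
Q_evap = 49.37 kW

49.37


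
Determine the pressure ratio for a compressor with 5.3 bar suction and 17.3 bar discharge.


PR = P_high / P_low
PR = 17.3 / 5.3
PR = 3.264

3.264


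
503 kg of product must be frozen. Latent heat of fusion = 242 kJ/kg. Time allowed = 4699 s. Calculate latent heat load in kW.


Q_lat = m * h_fg / t
Q_lat = 503 * 242 / 4699
Q_lat = 25.9 kW

25.9


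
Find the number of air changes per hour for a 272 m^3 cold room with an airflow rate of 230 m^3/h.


ACH = flow / volume
ACH = 230 / 272
ACH = 0.846

0.846


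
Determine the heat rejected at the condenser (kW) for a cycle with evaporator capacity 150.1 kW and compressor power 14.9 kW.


Q_cond = Q_evap + W
Q_cond = 150.1 + 14.9
Q_cond = 165.0 kW

165.0


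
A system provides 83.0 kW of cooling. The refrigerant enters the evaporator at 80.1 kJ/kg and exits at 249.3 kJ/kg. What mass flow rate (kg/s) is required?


dh = 249.3 - 80.1 = 169.2 kJ/kg
m_dot = Q / dh = 83.0 / 169.2 = 0.4905 kg/s

0.4905


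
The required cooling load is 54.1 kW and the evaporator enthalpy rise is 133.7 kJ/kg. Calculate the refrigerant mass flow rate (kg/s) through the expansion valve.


m_dot = Q / dh
m_dot = 54.1 / 133.7
m_dot = 0.4046 kg/s

0.4046


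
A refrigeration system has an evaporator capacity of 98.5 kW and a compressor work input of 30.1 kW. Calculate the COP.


COP = Q_evap / W
COP = 98.5 / 30.1
COP = 3.272

3.272


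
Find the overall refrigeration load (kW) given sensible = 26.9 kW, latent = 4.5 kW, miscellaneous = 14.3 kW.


Q_total = Q_s + Q_l + Q_misc
Q_total = 26.9 + 4.5 + 14.3
Q_total = 45.7 kW

45.7


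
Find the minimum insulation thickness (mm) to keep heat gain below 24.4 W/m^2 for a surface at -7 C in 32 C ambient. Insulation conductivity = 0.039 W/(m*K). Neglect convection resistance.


dT = 32 - (-7) = 39 K
thickness = k * dT / q_max * 1000
thickness = 0.039 * 39 / 24.4 * 1000
thickness = 62.3 mm

62.3


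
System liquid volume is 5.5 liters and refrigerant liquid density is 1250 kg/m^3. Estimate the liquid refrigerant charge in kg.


Charge = V * rho / 1000
Charge = 5.5 * 1250 / 1000
Charge = 6.88 kg

6.88


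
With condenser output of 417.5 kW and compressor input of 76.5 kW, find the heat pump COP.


COP_hp = Q_cond / W
COP_hp = 417.5 / 76.5
COP_hp = 5.458

5.458


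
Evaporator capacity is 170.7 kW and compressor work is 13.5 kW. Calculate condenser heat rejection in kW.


Q_cond = Q_evap + W
Q_cond = 170.7 + 13.5
Q_cond = 184.2 kW

184.2


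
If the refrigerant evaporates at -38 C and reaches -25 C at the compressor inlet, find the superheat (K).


Superheat = T_suction - T_evap
Superheat = -25 - (-38)
Superheat = 13 K

13


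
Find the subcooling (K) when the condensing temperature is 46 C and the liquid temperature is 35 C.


Subcooling = T_cond - T_liquid
Subcooling = 46 - 35
Subcooling = 11 K

11


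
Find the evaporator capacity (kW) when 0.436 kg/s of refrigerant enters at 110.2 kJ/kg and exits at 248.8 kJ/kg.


dh = 248.8 - 110.2 = 138.6 kJ/kg
Q_evap = m_dot * dh = 0.436 * 138.6
Q_evap = 60.43 kW

60.43


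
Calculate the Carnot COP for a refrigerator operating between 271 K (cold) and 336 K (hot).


dT = 336 - 271 = 65 K
COP_carnot = T_cold / dT = 271 / 65
COP_carnot = 4.169

4.169


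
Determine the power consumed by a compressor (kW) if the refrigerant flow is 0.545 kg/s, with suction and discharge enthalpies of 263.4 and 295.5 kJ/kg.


dh = 295.5 - 263.4 = 32.1 kJ/kg
W = m_dot * dh = 0.545 * 32.1 = 17.49 kW

17.49


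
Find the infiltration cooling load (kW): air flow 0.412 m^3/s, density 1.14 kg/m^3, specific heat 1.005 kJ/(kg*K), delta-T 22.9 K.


Q = V_dot * rho * cp * dT
Q = 0.412 * 1.14 * 1.005 * 22.9
Q = 10.809 kW

10.809


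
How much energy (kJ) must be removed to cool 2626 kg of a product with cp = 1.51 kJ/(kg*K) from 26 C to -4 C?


dT = 26 - (-4) = 30 K
Q = m * cp * dT = 2626 * 1.51 * 30
Q = 118958 kJ

118958


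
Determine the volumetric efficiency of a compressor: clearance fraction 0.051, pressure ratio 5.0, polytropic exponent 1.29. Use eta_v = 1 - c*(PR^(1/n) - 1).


PR^(1/n) = 5.0^(1/1.29) = 3.48206772
eta_v = 1 - 0.051 * (3.48206772 - 1)
eta_v = 0.8734

0.8734


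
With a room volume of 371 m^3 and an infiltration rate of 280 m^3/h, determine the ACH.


ACH = flow / volume
ACH = 280 / 371
ACH = 0.755

0.755


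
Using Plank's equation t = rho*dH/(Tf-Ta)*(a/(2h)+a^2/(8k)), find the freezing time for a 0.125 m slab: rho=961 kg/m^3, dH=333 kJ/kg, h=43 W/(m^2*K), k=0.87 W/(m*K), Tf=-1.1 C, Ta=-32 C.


dT = -1.1 - (-32) = 30.9 K
term1 = a/(2h) = 0.125/(2*43) = 0.001453488372
term2 = a^2/(8k) = 0.125^2/(8*0.87) = 0.002244971264
t = rho*dH*1000/dT * (term1 + term2)
t = 961*333*1000/30.9 * (0.001453488372 + 0.002244971264)
t = 38303 s

38303


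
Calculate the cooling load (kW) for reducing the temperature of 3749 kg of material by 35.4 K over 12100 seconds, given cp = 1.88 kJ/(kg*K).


Q = m * cp * dT / t
Q = 3749 * 1.88 * 35.4 / 12100
Q = 20.62 kW

20.62


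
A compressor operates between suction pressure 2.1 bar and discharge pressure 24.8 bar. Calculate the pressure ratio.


PR = P_high / P_low
PR = 24.8 / 2.1
PR = 11.81

11.81


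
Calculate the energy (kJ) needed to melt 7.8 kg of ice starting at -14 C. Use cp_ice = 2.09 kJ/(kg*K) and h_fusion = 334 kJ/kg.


Sensible heat = cp * dT = 2.09 * 14 = 29.26 kJ/kg
Total per kg = 29.26 + 334 = 363.26 kJ/kg
Q = m * total = 7.8 * 363.26
Q = 2833.4 kJ

2833.4


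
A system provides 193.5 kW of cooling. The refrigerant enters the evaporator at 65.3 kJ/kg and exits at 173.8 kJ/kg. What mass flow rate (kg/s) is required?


dh = 173.8 - 65.3 = 108.5 kJ/kg
m_dot = Q / dh = 193.5 / 108.5 = 1.7834 kg/s

1.7834


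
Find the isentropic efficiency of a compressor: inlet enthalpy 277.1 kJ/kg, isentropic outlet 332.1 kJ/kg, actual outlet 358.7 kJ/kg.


dh_ideal = 332.1 - 277.1 = 55.0 kJ/kg
dh_actual = 358.7 - 277.1 = 81.6 kJ/kg
eta_s = dh_ideal / dh_actual = 55.0 / 81.6
eta_s = 0.674

0.674


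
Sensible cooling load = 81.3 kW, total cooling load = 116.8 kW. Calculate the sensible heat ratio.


SHR = Q_sensible / Q_total
SHR = 81.3 / 116.8
SHR = 0.696

0.696


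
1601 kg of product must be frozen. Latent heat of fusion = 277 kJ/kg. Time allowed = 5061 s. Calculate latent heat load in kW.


Q_lat = m * h_fg / t
Q_lat = 1601 * 277 / 5061
Q_lat = 87.63 kW

87.63


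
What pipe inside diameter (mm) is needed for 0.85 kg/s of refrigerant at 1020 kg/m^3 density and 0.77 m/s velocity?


A = m_dot / (rho * v) = 0.85 / (1020 * 0.77) = 0.001082251082 m^2
d = sqrt(4*A/pi) * 1000
d = 37.1 mm

37.1


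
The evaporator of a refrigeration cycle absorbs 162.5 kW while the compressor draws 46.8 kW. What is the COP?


COP = Q_evap / W
COP = 162.5 / 46.8
COP = 3.472

3.472


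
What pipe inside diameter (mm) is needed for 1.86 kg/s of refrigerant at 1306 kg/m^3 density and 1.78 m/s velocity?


A = m_dot / (rho * v) = 1.86 / (1306 * 1.78) = 0.0008001101227 m^2
d = sqrt(4*A/pi) * 1000
d = 31.9 mm

31.9


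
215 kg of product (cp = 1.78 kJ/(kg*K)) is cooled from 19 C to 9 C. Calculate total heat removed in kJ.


dT = 19 - (9) = 10 K
Q = m * cp * dT = 215 * 1.78 * 10
Q = 3827 kJ

3827


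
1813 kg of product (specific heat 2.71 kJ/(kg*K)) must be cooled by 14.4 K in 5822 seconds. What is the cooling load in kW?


Q = m * cp * dT / t
Q = 1813 * 2.71 * 14.4 / 5822
Q = 12.152 kW

12.152


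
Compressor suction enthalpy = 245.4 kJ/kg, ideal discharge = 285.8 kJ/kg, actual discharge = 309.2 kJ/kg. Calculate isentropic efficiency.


dh_ideal = 285.8 - 245.4 = 40.4 kJ/kg
dh_actual = 309.2 - 245.4 = 63.8 kJ/kg
eta_s = dh_ideal / dh_actual = 40.4 / 63.8
eta_s = 0.6332

0.6332


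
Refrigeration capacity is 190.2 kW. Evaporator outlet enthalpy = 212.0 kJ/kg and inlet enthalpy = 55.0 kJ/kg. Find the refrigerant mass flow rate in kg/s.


dh = 212.0 - 55.0 = 157.0 kJ/kg
m_dot = Q / dh = 190.2 / 157.0 = 1.2115 kg/s

1.2115


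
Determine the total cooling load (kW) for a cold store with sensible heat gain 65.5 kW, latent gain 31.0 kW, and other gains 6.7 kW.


Q_total = Q_s + Q_l + Q_misc
Q_total = 65.5 + 31.0 + 6.7
Q_total = 103.2 kW

103.2


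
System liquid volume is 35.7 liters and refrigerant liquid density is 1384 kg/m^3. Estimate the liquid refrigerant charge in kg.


Charge = V * rho / 1000
Charge = 35.7 * 1384 / 1000
Charge = 49.41 kg

49.41


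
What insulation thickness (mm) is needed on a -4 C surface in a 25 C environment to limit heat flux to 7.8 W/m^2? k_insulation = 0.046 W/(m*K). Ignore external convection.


dT = 25 - (-4) = 29 K
thickness = k * dT / q_max * 1000
thickness = 0.046 * 29 / 7.8 * 1000
thickness = 171.0 mm

171.0


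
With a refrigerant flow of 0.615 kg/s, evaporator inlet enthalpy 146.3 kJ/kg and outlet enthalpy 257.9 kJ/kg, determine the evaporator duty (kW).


dh = 257.9 - 146.3 = 111.6 kJ/kg
Q_evap = m_dot * dh = 0.615 * 111.6
Q_evap = 68.63 kW

68.63


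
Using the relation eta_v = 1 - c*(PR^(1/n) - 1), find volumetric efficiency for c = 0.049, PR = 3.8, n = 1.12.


PR^(1/n) = 3.8^(1/1.12) = 3.29354746
eta_v = 1 - 0.049 * (3.29354746 - 1)
eta_v = 0.8876

0.8876


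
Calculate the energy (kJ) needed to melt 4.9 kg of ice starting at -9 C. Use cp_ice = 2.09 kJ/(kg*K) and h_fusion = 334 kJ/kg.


Sensible heat = cp * dT = 2.09 * 9 = 18.81 kJ/kg
Total per kg = 18.81 + 334 = 352.81 kJ/kg
Q = m * total = 4.9 * 352.81
Q = 1728.8 kJ

1728.8


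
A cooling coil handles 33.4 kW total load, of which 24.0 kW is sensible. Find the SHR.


SHR = Q_sensible / Q_total
SHR = 24.0 / 33.4
SHR = 0.719

0.719


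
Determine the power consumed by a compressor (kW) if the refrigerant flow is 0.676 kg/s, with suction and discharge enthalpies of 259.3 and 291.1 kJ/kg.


dh = 291.1 - 259.3 = 31.8 kJ/kg
W = m_dot * dh = 0.676 * 31.8 = 21.5 kW

21.5


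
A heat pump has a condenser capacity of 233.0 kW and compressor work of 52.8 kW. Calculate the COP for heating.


COP_hp = Q_cond / W
COP_hp = 233.0 / 52.8
COP_hp = 4.413

4.413


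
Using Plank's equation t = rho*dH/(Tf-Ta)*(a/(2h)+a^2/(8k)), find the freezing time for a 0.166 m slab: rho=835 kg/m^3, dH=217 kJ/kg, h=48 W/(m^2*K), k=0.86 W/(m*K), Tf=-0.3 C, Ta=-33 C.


dT = -0.3 - (-33) = 32.7 K
term1 = a/(2h) = 0.166/(2*48) = 0.001729166667
term2 = a^2/(8k) = 0.166^2/(8*0.86) = 0.004005232558
t = rho*dH*1000/dT * (term1 + term2)
t = 835*217*1000/32.7 * (0.001729166667 + 0.004005232558)
t = 31775 s

31775


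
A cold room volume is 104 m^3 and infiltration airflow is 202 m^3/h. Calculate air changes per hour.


ACH = flow / volume
ACH = 202 / 104
ACH = 1.942

1.942


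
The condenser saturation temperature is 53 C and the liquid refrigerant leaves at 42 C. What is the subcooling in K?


Subcooling = T_cond - T_liquid
Subcooling = 53 - 42
Subcooling = 11 K

11


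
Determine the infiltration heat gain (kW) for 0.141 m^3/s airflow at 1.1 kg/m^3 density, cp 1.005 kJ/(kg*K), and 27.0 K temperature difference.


Q = V_dot * rho * cp * dT
Q = 0.141 * 1.1 * 1.005 * 27.0
Q = 4.209 kW

4.209


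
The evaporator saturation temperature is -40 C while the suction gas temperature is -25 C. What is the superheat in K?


Superheat = T_suction - T_evap
Superheat = -25 - (-40)
Superheat = 15 K

15


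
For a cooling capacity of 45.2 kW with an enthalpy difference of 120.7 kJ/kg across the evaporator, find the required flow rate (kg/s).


m_dot = Q / dh
m_dot = 45.2 / 120.7
m_dot = 0.3745 kg/s

0.3745


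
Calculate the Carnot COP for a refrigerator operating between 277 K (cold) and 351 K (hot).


dT = 351 - 277 = 74 K
COP_carnot = T_cold / dT = 277 / 74
COP_carnot = 3.743

3.743


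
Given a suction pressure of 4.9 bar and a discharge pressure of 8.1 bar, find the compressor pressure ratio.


PR = P_high / P_low
PR = 8.1 / 4.9
PR = 1.653

1.653


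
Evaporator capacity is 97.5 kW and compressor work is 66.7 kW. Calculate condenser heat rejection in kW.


Q_cond = Q_evap + W
Q_cond = 97.5 + 66.7
Q_cond = 164.2 kW

164.2


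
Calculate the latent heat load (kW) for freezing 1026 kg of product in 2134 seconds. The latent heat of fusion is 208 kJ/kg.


Q_lat = m * h_fg / t
Q_lat = 1026 * 208 / 2134
Q_lat = 100.0 kW

100.0


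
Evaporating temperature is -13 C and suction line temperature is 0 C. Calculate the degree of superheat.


Superheat = T_suction - T_evap
Superheat = 0 - (-13)
Superheat = 13 K

13


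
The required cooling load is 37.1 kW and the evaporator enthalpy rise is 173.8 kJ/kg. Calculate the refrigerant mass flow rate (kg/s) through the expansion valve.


m_dot = Q / dh
m_dot = 37.1 / 173.8
m_dot = 0.2135 kg/s

0.2135


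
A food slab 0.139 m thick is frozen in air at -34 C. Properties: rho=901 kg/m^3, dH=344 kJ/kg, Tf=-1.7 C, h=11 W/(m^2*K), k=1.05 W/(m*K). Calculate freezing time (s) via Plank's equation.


dT = -1.7 - (-34) = 32.3 K
term1 = a/(2h) = 0.139/(2*11) = 0.006318181818
term2 = a^2/(8k) = 0.139^2/(8*1.05) = 0.002300119048
t = rho*dH*1000/dT * (term1 + term2)
t = 901*344*1000/32.3 * (0.006318181818 + 0.002300119048)
t = 82699 s

82699


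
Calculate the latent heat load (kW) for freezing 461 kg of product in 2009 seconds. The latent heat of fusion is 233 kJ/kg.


Q_lat = m * h_fg / t
Q_lat = 461 * 233 / 2009
Q_lat = 53.47 kW

53.47


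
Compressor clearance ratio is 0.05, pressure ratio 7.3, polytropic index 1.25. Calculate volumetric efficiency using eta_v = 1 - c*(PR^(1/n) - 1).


PR^(1/n) = 7.3^(1/1.25) = 4.90521772
eta_v = 1 - 0.05 * (4.90521772 - 1)
eta_v = 0.8047

0.8047


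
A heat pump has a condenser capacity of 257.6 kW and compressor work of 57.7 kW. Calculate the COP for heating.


COP_hp = Q_cond / W
COP_hp = 257.6 / 57.7
COP_hp = 4.464

4.464


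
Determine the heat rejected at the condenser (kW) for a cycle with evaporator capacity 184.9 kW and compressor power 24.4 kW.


Q_cond = Q_evap + W
Q_cond = 184.9 + 24.4
Q_cond = 209.3 kW

209.3


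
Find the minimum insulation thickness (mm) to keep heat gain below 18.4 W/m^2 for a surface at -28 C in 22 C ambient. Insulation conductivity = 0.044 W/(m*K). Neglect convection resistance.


dT = 22 - (-28) = 50 K
thickness = k * dT / q_max * 1000
thickness = 0.044 * 50 / 18.4 * 1000
thickness = 119.6 mm

119.6


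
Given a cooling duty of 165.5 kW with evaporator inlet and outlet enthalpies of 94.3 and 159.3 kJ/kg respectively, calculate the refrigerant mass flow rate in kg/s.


dh = 159.3 - 94.3 = 65.0 kJ/kg
m_dot = Q / dh = 165.5 / 65.0 = 2.5462 kg/s

2.5462


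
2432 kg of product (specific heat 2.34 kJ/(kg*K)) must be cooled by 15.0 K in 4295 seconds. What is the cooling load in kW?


Q = m * cp * dT / t
Q = 2432 * 2.34 * 15.0 / 4295
Q = 19.875 kW

19.875


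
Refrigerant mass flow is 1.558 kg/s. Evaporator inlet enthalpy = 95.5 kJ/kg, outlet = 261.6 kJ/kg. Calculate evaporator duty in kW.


dh = 261.6 - 95.5 = 166.1 kJ/kg
Q_evap = m_dot * dh = 1.558 * 166.1
Q_evap = 258.78 kW

258.78


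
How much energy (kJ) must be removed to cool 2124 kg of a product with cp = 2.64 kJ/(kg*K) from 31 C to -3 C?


dT = 31 - (-3) = 34 K
Q = m * cp * dT = 2124 * 2.64 * 34
Q = 190650 kJ

190650


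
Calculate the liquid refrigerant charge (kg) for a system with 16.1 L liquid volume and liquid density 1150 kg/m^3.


Charge = V * rho / 1000
Charge = 16.1 * 1150 / 1000
Charge = 18.52 kg

18.52


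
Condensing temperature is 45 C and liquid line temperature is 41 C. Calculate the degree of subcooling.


Subcooling = T_cond - T_liquid
Subcooling = 45 - 41
Subcooling = 4 K

4


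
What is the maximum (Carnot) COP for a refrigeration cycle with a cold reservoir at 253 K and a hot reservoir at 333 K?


dT = 333 - 253 = 80 K
COP_carnot = T_cold / dT = 253 / 80
COP_carnot = 3.163

3.163


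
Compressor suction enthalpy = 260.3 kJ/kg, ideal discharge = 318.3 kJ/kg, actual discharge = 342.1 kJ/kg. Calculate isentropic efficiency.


dh_ideal = 318.3 - 260.3 = 58.0 kJ/kg
dh_actual = 342.1 - 260.3 = 81.8 kJ/kg
eta_s = dh_ideal / dh_actual = 58.0 / 81.8
eta_s = 0.709

0.709


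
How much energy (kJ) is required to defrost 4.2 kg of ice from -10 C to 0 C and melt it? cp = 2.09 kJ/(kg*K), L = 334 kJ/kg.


Sensible heat = cp * dT = 2.09 * 10 = 20.9 kJ/kg
Total per kg = 20.9 + 334 = 354.9 kJ/kg
Q = m * total = 4.2 * 354.9
Q = 1490.6 kJ

1490.6


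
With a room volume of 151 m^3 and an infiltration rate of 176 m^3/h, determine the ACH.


ACH = flow / volume
ACH = 176 / 151
ACH = 1.166

1.166


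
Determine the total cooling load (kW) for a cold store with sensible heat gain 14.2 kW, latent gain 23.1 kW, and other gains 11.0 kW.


Q_total = Q_s + Q_l + Q_misc
Q_total = 14.2 + 23.1 + 11.0
Q_total = 48.3 kW

48.3


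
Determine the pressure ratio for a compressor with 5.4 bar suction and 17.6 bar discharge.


PR = P_high / P_low
PR = 17.6 / 5.4
PR = 3.259

3.259


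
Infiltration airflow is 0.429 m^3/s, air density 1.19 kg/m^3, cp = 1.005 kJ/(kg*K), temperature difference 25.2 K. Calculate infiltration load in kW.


Q = V_dot * rho * cp * dT
Q = 0.429 * 1.19 * 1.005 * 25.2
Q = 12.929 kW

12.929


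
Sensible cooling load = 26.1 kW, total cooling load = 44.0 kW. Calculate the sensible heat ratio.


SHR = Q_sensible / Q_total
SHR = 26.1 / 44.0
SHR = 0.593

0.593


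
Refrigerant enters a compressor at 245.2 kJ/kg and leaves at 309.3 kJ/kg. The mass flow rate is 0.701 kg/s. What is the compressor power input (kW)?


dh = 309.3 - 245.2 = 64.1 kJ/kg
W = m_dot * dh = 0.701 * 64.1 = 44.93 kW

44.93


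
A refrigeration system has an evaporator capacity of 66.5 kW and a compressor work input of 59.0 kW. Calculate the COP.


COP = Q_evap / W
COP = 66.5 / 59.0
COP = 1.127

1.127


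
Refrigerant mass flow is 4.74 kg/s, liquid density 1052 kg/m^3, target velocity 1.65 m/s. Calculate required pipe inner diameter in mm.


A = m_dot / (rho * v) = 4.74 / (1052 * 1.65) = 0.002730729347 m^2
d = sqrt(4*A/pi) * 1000
d = 59.0 mm

59.0


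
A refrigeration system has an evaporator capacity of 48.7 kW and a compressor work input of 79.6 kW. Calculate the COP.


COP = Q_evap / W
COP = 48.7 / 79.6
COP = 0.612

0.612


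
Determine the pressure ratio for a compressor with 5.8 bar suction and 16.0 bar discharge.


PR = P_high / P_low
PR = 16.0 / 5.8
PR = 2.759

2.759


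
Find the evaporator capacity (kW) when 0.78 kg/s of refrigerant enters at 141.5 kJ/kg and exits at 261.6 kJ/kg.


dh = 261.6 - 141.5 = 120.1 kJ/kg
Q_evap = m_dot * dh = 0.78 * 120.1
Q_evap = 93.68 kW

93.68


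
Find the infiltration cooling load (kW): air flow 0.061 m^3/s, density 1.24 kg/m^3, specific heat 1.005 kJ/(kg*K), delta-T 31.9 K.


Q = V_dot * rho * cp * dT
Q = 0.061 * 1.24 * 1.005 * 31.9
Q = 2.425 kW

2.425


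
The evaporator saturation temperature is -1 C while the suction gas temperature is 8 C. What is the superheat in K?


Superheat = T_suction - T_evap
Superheat = 8 - (-1)
Superheat = 9 K

9


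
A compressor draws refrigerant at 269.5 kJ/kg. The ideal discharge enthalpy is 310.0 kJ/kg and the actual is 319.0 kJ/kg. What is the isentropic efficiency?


dh_ideal = 310.0 - 269.5 = 40.5 kJ/kg
dh_actual = 319.0 - 269.5 = 49.5 kJ/kg
eta_s = dh_ideal / dh_actual = 40.5 / 49.5
eta_s = 0.8182

0.8182


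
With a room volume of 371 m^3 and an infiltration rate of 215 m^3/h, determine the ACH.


ACH = flow / volume
ACH = 215 / 371
ACH = 0.58

0.58


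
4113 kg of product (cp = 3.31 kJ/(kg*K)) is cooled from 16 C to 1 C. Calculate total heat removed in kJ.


dT = 16 - (1) = 15 K
Q = m * cp * dT = 4113 * 3.31 * 15
Q = 204210 kJ

204210


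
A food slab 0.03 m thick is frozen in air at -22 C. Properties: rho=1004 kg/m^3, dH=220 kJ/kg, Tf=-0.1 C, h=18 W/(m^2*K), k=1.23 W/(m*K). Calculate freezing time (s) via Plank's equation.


dT = -0.1 - (-22) = 21.9 K
term1 = a/(2h) = 0.03/(2*18) = 0.0008333333333
term2 = a^2/(8k) = 0.03^2/(8*1.23) = 0.00009146341463
t = rho*dH*1000/dT * (term1 + term2)
t = 1004*220*1000/21.9 * (0.0008333333333 + 0.00009146341463)
t = 9327 s

9327


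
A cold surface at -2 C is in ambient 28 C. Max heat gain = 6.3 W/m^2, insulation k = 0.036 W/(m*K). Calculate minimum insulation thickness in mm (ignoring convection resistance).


dT = 28 - (-2) = 30 K
thickness = k * dT / q_max * 1000
thickness = 0.036 * 30 / 6.3 * 1000
thickness = 171.4 mm

171.4


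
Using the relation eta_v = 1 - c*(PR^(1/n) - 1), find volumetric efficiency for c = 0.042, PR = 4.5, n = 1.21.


PR^(1/n) = 4.5^(1/1.21) = 3.46613164
eta_v = 1 - 0.042 * (3.46613164 - 1)
eta_v = 0.8964

0.8964


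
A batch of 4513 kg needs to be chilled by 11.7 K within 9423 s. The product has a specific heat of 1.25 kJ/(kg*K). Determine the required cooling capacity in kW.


Q = m * cp * dT / t
Q = 4513 * 1.25 * 11.7 / 9423
Q = 7.004 kW

7.004


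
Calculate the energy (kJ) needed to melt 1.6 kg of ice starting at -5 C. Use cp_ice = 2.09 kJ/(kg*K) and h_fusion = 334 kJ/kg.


Sensible heat = cp * dT = 2.09 * 5 = 10.45 kJ/kg
Total per kg = 10.45 + 334 = 344.45 kJ/kg
Q = m * total = 1.6 * 344.45
Q = 551.1 kJ

551.1


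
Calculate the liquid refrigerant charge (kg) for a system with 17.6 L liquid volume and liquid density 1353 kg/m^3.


Charge = V * rho / 1000
Charge = 17.6 * 1353 / 1000
Charge = 23.81 kg

23.81


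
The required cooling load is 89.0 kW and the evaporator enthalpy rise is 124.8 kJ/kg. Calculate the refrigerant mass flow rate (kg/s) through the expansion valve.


m_dot = Q / dh
m_dot = 89.0 / 124.8
m_dot = 0.7131 kg/s

0.7131


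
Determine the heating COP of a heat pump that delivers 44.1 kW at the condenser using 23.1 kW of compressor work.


COP_hp = Q_cond / W
COP_hp = 44.1 / 23.1
COP_hp = 1.909

1.909


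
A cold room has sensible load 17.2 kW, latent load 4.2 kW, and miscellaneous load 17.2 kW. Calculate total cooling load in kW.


Q_total = Q_s + Q_l + Q_misc
Q_total = 17.2 + 4.2 + 17.2
Q_total = 38.6 kW

38.6


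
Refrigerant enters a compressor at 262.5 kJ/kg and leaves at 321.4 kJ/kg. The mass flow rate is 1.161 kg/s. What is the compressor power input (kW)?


dh = 321.4 - 262.5 = 58.9 kJ/kg
W = m_dot * dh = 1.161 * 58.9 = 68.38 kW

68.38


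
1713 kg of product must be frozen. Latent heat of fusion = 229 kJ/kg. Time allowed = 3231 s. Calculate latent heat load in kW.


Q_lat = m * h_fg / t
Q_lat = 1713 * 229 / 3231
Q_lat = 121.41 kW

121.41


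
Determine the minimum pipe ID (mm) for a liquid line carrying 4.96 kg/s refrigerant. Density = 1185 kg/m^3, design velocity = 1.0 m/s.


A = m_dot / (rho * v) = 4.96 / (1185 * 1.0) = 0.004185654008 m^2
d = sqrt(4*A/pi) * 1000
d = 73.0 mm

73.0


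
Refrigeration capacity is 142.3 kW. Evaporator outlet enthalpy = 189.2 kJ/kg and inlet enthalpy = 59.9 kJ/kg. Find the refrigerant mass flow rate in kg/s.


dh = 189.2 - 59.9 = 129.3 kJ/kg
m_dot = Q / dh = 142.3 / 129.3 = 1.1005 kg/s

1.1005


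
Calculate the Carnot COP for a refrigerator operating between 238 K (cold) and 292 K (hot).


dT = 292 - 238 = 54 K
COP_carnot = T_cold / dT = 238 / 54
COP_carnot = 4.407

4.407


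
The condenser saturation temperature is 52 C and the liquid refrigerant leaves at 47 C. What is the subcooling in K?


Subcooling = T_cond - T_liquid
Subcooling = 52 - 47
Subcooling = 5 K

5


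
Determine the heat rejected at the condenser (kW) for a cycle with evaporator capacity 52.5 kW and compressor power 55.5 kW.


Q_cond = Q_evap + W
Q_cond = 52.5 + 55.5
Q_cond = 108.0 kW

108.0


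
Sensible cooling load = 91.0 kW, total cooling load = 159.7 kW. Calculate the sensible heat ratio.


SHR = Q_sensible / Q_total
SHR = 91.0 / 159.7
SHR = 0.57

0.57


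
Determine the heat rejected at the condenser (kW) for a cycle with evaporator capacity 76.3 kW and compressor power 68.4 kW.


Q_cond = Q_evap + W
Q_cond = 76.3 + 68.4
Q_cond = 144.7 kW

144.7


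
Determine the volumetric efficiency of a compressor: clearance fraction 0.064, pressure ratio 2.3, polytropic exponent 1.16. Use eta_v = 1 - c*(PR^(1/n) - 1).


PR^(1/n) = 2.3^(1/1.16) = 2.05037993
eta_v = 1 - 0.064 * (2.05037993 - 1)
eta_v = 0.9328

0.9328


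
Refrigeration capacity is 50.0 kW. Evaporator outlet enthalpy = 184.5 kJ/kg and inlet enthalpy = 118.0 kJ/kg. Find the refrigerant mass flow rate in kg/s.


dh = 184.5 - 118.0 = 66.5 kJ/kg
m_dot = Q / dh = 50.0 / 66.5 = 0.7519 kg/s

0.7519


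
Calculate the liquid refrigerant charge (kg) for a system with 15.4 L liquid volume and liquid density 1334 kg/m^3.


Charge = V * rho / 1000
Charge = 15.4 * 1334 / 1000
Charge = 20.54 kg

20.54


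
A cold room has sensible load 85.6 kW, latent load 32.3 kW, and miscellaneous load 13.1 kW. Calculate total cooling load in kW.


Q_total = Q_s + Q_l + Q_misc
Q_total = 85.6 + 32.3 + 13.1
Q_total = 131.0 kW

131.0


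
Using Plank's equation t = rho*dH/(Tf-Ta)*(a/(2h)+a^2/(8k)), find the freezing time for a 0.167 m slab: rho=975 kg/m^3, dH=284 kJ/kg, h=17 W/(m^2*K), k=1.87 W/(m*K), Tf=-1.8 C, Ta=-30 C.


dT = -1.8 - (-30) = 28.2 K
term1 = a/(2h) = 0.167/(2*17) = 0.004911764706
term2 = a^2/(8k) = 0.167^2/(8*1.87) = 0.001864237968
t = rho*dH*1000/dT * (term1 + term2)
t = 975*284*1000/28.2 * (0.004911764706 + 0.001864237968)
t = 66535 s

66535


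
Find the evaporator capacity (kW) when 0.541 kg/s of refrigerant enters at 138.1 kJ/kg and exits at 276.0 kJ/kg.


dh = 276.0 - 138.1 = 137.9 kJ/kg
Q_evap = m_dot * dh = 0.541 * 137.9
Q_evap = 74.6 kW

74.6


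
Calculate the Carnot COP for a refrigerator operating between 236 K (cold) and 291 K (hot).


dT = 291 - 236 = 55 K
COP_carnot = T_cold / dT = 236 / 55
COP_carnot = 4.291

4.291


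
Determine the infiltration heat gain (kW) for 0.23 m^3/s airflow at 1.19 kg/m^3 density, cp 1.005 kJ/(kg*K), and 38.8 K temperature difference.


Q = V_dot * rho * cp * dT
Q = 0.23 * 1.19 * 1.005 * 38.8
Q = 10.673 kW

10.673


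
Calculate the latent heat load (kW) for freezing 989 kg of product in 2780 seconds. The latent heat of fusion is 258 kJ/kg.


Q_lat = m * h_fg / t
Q_lat = 989 * 258 / 2780
Q_lat = 91.78 kW

91.78


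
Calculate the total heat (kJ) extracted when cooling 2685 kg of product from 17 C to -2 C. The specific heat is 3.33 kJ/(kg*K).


dT = 17 - (-2) = 19 K
Q = m * cp * dT = 2685 * 3.33 * 19
Q = 169880 kJ

169880


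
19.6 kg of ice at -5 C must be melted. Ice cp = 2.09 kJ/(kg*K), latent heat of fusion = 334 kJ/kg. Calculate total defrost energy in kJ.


Sensible heat = cp * dT = 2.09 * 5 = 10.45 kJ/kg
Total per kg = 10.45 + 334 = 344.45 kJ/kg
Q = m * total = 19.6 * 344.45
Q = 6751.2 kJ

6751.2


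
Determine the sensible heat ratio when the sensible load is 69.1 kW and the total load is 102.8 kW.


SHR = Q_sensible / Q_total
SHR = 69.1 / 102.8
SHR = 0.672

0.672


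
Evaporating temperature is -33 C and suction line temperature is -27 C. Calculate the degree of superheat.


Superheat = T_suction - T_evap
Superheat = -27 - (-33)
Superheat = 6 K

6


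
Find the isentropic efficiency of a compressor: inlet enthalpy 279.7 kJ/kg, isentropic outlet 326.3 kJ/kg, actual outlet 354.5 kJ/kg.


dh_ideal = 326.3 - 279.7 = 46.6 kJ/kg
dh_actual = 354.5 - 279.7 = 74.8 kJ/kg
eta_s = dh_ideal / dh_actual = 46.6 / 74.8
eta_s = 0.623

0.623


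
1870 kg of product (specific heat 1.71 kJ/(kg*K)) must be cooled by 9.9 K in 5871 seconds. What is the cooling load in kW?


Q = m * cp * dT / t
Q = 1870 * 1.71 * 9.9 / 5871
Q = 5.392 kW

5.392


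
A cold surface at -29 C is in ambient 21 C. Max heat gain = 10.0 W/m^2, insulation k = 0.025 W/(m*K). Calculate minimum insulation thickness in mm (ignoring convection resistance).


dT = 21 - (-29) = 50 K
thickness = k * dT / q_max * 1000
thickness = 0.025 * 50 / 10.0 * 1000
thickness = 125.0 mm

125.0


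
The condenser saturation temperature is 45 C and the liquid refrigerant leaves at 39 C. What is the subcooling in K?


Subcooling = T_cond - T_liquid
Subcooling = 45 - 39
Subcooling = 6 K

6


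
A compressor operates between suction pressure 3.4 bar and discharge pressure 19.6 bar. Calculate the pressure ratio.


PR = P_high / P_low
PR = 19.6 / 3.4
PR = 5.765

5.765


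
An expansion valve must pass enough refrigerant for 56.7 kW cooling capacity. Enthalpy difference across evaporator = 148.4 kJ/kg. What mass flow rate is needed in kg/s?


m_dot = Q / dh
m_dot = 56.7 / 148.4
m_dot = 0.3821 kg/s

0.3821


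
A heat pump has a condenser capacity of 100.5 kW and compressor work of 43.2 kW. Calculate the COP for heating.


COP_hp = Q_cond / W
COP_hp = 100.5 / 43.2
COP_hp = 2.326

2.326


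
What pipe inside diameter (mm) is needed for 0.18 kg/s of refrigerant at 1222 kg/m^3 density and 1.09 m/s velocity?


A = m_dot / (rho * v) = 0.18 / (1222 * 1.09) = 0.0001351371642 m^2
d = sqrt(4*A/pi) * 1000
d = 13.1 mm

13.1
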